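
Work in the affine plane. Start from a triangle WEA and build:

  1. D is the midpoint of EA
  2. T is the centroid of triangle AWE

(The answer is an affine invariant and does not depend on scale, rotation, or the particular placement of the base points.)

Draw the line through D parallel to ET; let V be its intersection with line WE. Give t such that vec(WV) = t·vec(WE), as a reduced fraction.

Set W = (0, 0), E = (1, 0), A = (0, 1); any affine frame gives the same invariant.
1. D is the midpoint of EA ⇒ D = (1/2, 1/2)
2. T is the centroid of triangle AWE ⇒ T = (1/3, 1/3)
through D parallel to ET: direction (-2/3, 1/3); meets WE at V = (3/2, 0)
V = W + t·(E−W) with t = 3/2

t = 3/2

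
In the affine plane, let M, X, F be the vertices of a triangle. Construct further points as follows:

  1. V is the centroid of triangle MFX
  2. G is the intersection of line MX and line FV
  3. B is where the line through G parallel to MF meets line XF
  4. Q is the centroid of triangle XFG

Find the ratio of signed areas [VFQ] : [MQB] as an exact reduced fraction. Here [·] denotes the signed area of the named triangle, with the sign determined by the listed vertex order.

[VFQ]:[MQB] = -4/3

Set M = (0, 0), X = (1, 0), F = (0, 1); any affine frame gives the same invariant.
1. V is the centroid of triangle MFX ⇒ V = (1/3, 1/3)
2. G is the intersection of line MX and line FV ⇒ G = (1/2, 0)
3. B is where the line through G parallel to MF meets line XF ⇒ B = (1/2, 1/2)
4. Q is the centroid of triangle XFG ⇒ Q = (1/2, 1/3)
2·[VFQ] = -1/9, 2·[MQB] = 1/12
[VFQ]:[MQB] = -1/9:1/12 = -4/3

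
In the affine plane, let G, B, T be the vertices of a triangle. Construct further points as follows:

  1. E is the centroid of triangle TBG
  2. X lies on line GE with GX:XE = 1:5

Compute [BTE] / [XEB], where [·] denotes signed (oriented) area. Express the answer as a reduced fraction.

[BTE]:[XEB] = -6/5

Assign G = (0, 0), B = (1, 0), T = (0, 1) — the answer is frame-independent, so this choice is without loss of generality.
1. E is the centroid of triangle TBG ⇒ E = (1/3, 1/3)
2. X lies on line GE with GX:XE = 1:5 ⇒ X = (1/18, 1/18)
2·[BTE] = 1/3, 2·[XEB] = -5/18
[BTE]:[XEB] = 1/3:-5/18 = -6/5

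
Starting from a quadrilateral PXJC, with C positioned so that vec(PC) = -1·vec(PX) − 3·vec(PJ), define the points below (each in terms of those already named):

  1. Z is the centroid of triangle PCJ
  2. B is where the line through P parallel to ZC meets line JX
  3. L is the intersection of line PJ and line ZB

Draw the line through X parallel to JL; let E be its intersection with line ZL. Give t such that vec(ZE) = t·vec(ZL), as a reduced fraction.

Set P = (0, 0), X = (1, 0), J = (0, 1), C = (-1, -3); any affine frame gives the same invariant.
1. Z is the centroid of triangle PCJ ⇒ Z = (-1/3, -2/3)
2. B is where the line through P parallel to ZC meets line JX ⇒ B = (2/9, 7/9)
3. L is the intersection of line PJ and line ZB ⇒ L = (0, 1/5)
through X parallel to JL: direction (0, -4/5); meets ZL at E = (1, 14/5)
E = Z + t·(L−Z) with t = 4

t = 4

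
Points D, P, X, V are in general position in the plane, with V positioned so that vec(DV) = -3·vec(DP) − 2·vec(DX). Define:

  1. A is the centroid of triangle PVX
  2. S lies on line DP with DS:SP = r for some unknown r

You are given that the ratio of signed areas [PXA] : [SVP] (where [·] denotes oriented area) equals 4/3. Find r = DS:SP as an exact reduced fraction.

Set D = (0, 0), P = (1, 0), X = (0, 1), V = (-3, -2); any affine frame gives the same invariant.
1. A is the centroid of triangle PVX ⇒ A = (-2/3, -1/3)
2. With DS:SP = r, write λ = r/(r+1) so S = D + λ·(P−D); S is affine-linear in λ
Every point depending on S is an affine combination of S and λ-independent points, so each such coordinate is linear in λ; the λ² term in each signed area is a multiple of (P−D)×(P−D) = 0, so 2·[PXA] and 2·[SVP] are each linear in λ. Evaluating at λ=0 and λ=1:
  2·[PXA] = 2,   2·[SVP] = -2·λ + 2
So [PXA]:[SVP] = (2) / (-2·λ + 2). Setting this equal to 4/3:
  2 = 4/3·(-2·λ + 2)  ⇒  λ = 1/4
Then r = λ/(1−λ) = (1/4)/(3/4) = 1/3. Check: with r = 1/3, S = (1/4, 0) and [PXA]:[SVP] = 4/3 as required.

r = 1/3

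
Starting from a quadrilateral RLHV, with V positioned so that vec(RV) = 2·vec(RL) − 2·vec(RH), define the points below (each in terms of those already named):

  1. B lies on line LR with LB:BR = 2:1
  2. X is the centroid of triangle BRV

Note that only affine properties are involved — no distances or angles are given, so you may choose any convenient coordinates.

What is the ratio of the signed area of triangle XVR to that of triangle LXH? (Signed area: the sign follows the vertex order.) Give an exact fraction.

[XVR]:[LXH] = 1/4

Choose coordinates R = (0, 0), L = (1, 0), H = (0, 1), V = (2, -2).
1. B lies on line LR with LB:BR = 2:1 ⇒ B = (1/3, 0)
2. X is the centroid of triangle BRV ⇒ X = (7/9, -2/3)
2·[XVR] = -2/9, 2·[LXH] = -8/9
[XVR]:[LXH] = -2/9:-8/9 = 1/4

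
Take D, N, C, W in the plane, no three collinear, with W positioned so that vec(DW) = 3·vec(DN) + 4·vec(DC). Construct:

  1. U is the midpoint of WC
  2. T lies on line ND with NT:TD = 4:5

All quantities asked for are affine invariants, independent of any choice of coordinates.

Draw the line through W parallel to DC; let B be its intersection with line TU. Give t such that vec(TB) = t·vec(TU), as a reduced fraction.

Work in coordinates with D = (0, 0), N = (1, 0), C = (0, 1), W = (3, 4).
1. U is the midpoint of WC ⇒ U = (3/2, 5/2)
2. T lies on line ND with NT:TD = 4:5 ⇒ T = (5/9, 0)
through W parallel to DC: direction (0, 1); meets TU at B = (3, 110/17)
B = T + t·(U−T) with t = 44/17

t = 44/17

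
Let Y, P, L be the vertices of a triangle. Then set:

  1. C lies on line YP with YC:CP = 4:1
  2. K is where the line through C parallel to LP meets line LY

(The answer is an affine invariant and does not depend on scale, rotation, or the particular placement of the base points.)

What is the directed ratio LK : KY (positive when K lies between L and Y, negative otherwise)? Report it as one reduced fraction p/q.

Choose coordinates Y = (0, 0), P = (1, 0), L = (0, 1).
1. C lies on line YP with YC:CP = 4:1 ⇒ C = (4/5, 0)
2. K is where the line through C parallel to LP meets line LY ⇒ K = (0, 4/5)
K = L + t·(Y−L) with t = 1/5, so LK:KY = t:(1−t) = 1/5:4/5

LK:KY = 1/4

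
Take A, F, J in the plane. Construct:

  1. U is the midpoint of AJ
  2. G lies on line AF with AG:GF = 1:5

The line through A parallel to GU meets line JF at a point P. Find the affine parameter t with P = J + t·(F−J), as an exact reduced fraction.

t = -1/2

Work in coordinates with A = (0, 0), F = (1, 0), J = (0, 1).
1. U is the midpoint of AJ ⇒ U = (0, 1/2)
2. G lies on line AF with AG:GF = 1:5 ⇒ G = (1/6, 0)
through A parallel to GU: direction (-1/6, 1/2); meets JF at P = (-1/2, 3/2)
P = J + t·(F−J) with t = -1/2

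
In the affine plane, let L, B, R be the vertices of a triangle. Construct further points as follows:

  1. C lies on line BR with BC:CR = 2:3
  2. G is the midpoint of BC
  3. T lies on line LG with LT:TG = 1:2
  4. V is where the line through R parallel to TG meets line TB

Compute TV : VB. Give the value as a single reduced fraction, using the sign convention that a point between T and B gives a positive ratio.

TV:VB = -4/5

Choose coordinates L = (0, 0), B = (1, 0), R = (0, 1).
1. C lies on line BR with BC:CR = 2:3 ⇒ C = (3/5, 2/5)
2. G is the midpoint of BC ⇒ G = (4/5, 1/5)
3. T lies on line LG with LT:TG = 1:2 ⇒ T = (4/15, 1/15)
4. V is where the line through R parallel to TG meets line TB ⇒ V = (-8/3, 1/3)
V = T + t·(B−T) with t = -4, so TV:VB = t:(1−t) = -4:5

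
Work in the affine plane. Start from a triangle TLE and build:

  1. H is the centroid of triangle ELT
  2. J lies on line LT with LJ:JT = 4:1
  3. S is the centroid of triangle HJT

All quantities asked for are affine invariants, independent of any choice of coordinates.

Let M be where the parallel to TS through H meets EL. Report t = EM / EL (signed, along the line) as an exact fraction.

Work in coordinates with T = (0, 0), L = (1, 0), E = (0, 1).
1. H is the centroid of triangle ELT ⇒ H = (1/3, 1/3)
2. J lies on line LT with LJ:JT = 4:1 ⇒ J = (1/5, 0)
3. S is the centroid of triangle HJT ⇒ S = (8/45, 1/9)
through H parallel to TS: direction (8/45, 1/9); meets EL at M = (7/13, 6/13)
M = E + t·(L−E) with t = 7/13

t = 7/13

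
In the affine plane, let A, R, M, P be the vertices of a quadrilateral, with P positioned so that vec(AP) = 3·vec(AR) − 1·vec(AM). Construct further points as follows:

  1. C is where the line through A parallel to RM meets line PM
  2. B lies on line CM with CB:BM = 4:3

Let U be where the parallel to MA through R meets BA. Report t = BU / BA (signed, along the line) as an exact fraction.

t = 16/9

Choose coordinates A = (0, 0), R = (1, 0), M = (0, 1), P = (3, -1).
1. C is where the line through A parallel to RM meets line PM ⇒ C = (-3, 3)
2. B lies on line CM with CB:BM = 4:3 ⇒ B = (-9/7, 13/7)
through R parallel to MA: direction (0, -1); meets BA at U = (1, -13/9)
U = B + t·(A−B) with t = 16/9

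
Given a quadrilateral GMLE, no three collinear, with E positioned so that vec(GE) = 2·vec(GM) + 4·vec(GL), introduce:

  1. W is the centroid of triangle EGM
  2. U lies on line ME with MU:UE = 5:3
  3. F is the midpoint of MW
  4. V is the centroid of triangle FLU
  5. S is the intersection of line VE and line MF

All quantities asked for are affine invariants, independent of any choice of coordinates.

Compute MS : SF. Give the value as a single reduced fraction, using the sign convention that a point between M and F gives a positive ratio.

Set G = (0, 0), M = (1, 0), L = (0, 1), E = (2, 4); any affine frame gives the same invariant.
1. W is the centroid of triangle EGM ⇒ W = (1, 4/3)
2. U lies on line ME with MU:UE = 5:3 ⇒ U = (13/8, 5/2)
3. F is the midpoint of MW ⇒ F = (1, 2/3)
4. V is the centroid of triangle FLU ⇒ V = (7/8, 25/18)
5. S is the intersection of line VE and line MF ⇒ S = (1, 136/81)
S = M + t·(F−M) with t = 68/27, so MS:SF = t:(1−t) = 68/27:-41/27

MS:SF = -68/41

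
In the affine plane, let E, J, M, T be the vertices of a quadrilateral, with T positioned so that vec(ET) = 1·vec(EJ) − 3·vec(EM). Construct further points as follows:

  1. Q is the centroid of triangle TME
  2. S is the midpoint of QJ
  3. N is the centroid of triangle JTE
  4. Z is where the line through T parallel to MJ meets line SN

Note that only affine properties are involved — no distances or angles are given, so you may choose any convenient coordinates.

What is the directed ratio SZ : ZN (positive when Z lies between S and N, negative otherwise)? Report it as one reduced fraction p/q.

Set E = (0, 0), J = (1, 0), M = (0, 1), T = (1, -3); any affine frame gives the same invariant.
1. Q is the centroid of triangle TME ⇒ Q = (1/3, -2/3)
2. S is the midpoint of QJ ⇒ S = (2/3, -1/3)
3. N is the centroid of triangle JTE ⇒ N = (2/3, -1)
4. Z is where the line through T parallel to MJ meets line SN ⇒ Z = (2/3, -8/3)
Z = S + t·(N−S) with t = 7/2, so SZ:ZN = t:(1−t) = 7/2:-5/2

SZ:ZN = -7/5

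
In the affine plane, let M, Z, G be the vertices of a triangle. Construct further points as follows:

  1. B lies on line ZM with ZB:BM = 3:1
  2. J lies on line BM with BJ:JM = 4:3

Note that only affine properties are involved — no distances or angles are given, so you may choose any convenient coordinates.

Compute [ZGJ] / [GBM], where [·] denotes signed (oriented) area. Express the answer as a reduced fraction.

Choose coordinates M = (0, 0), Z = (1, 0), G = (0, 1).
1. B lies on line ZM with ZB:BM = 3:1 ⇒ B = (1/4, 0)
2. J lies on line BM with BJ:JM = 4:3 ⇒ J = (3/28, 0)
2·[ZGJ] = 25/28, 2·[GBM] = -1/4
[ZGJ]:[GBM] = 25/28:-1/4 = -25/7

[ZGJ]:[GBM] = -25/7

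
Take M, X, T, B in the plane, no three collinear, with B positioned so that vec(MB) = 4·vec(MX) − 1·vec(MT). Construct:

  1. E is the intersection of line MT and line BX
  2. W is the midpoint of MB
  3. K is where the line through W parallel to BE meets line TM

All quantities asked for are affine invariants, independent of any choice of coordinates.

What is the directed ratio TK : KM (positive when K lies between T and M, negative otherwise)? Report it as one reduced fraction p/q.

Work in coordinates with M = (0, 0), X = (1, 0), T = (0, 1), B = (4, -1).
1. E is the intersection of line MT and line BX ⇒ E = (0, 1/3)
2. W is the midpoint of MB ⇒ W = (2, -1/2)
3. K is where the line through W parallel to BE meets line TM ⇒ K = (0, 1/6)
K = T + t·(M−T) with t = 5/6, so TK:KM = t:(1−t) = 5/6:1/6

TK:KM = 5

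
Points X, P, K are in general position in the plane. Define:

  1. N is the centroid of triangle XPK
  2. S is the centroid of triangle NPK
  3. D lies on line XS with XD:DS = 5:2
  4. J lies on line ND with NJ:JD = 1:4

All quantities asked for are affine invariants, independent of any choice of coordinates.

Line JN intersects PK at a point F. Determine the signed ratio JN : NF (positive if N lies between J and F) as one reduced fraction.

JN:NF = 2/105

Assign X = (0, 0), P = (1, 0), K = (0, 1) — the answer is frame-independent, so this choice is without loss of generality.
1. N is the centroid of triangle XPK ⇒ N = (1/3, 1/3)
2. S is the centroid of triangle NPK ⇒ S = (4/9, 4/9)
3. D lies on line XS with XD:DS = 5:2 ⇒ D = (20/63, 20/63)
4. J lies on line ND with NJ:JD = 1:4 ⇒ J = (104/315, 104/315)
line JN meets PK at F = (1/2, 1/2)
N = J + t·(F−J) with t = 2/107, so JN:NF = 2/107:105/107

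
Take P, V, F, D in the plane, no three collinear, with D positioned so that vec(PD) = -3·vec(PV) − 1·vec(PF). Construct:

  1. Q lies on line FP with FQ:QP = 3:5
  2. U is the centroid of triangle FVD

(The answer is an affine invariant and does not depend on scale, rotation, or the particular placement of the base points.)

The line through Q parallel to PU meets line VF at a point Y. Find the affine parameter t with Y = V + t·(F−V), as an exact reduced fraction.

t = 5/8

Work in coordinates with P = (0, 0), V = (1, 0), F = (0, 1), D = (-3, -1).
1. Q lies on line FP with FQ:QP = 3:5 ⇒ Q = (0, 5/8)
2. U is the centroid of triangle FVD ⇒ U = (-2/3, 0)
through Q parallel to PU: direction (-2/3, 0); meets VF at Y = (3/8, 5/8)
Y = V + t·(F−V) with t = 5/8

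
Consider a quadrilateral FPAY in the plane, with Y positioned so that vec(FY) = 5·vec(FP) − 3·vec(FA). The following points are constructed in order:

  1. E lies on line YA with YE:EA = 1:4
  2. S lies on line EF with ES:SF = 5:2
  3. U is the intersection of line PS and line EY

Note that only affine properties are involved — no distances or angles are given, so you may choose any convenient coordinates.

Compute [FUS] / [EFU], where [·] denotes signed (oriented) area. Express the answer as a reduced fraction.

[FUS]:[EFU] = 2/7

Work in coordinates with F = (0, 0), P = (1, 0), A = (0, 1), Y = (5, -3).
1. E lies on line YA with YE:EA = 1:4 ⇒ E = (4, -11/5)
2. S lies on line EF with ES:SF = 5:2 ⇒ S = (8/7, -22/35)
3. U is the intersection of line PS and line EY ⇒ U = (17/18, 11/45)
2·[FUS] = -55/63, 2·[EFU] = -55/18
[FUS]:[EFU] = -55/63:-55/18 = 2/7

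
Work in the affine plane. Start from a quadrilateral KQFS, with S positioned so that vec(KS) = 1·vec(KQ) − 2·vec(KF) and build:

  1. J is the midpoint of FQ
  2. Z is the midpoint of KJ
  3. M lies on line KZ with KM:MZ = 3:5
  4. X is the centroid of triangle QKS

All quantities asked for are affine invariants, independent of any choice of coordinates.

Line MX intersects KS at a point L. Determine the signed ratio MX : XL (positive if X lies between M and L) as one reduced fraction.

Work in coordinates with K = (0, 0), Q = (1, 0), F = (0, 1), S = (1, -2).
1. J is the midpoint of FQ ⇒ J = (1/2, 1/2)
2. Z is the midpoint of KJ ⇒ Z = (1/4, 1/4)
3. M lies on line KZ with KM:MZ = 3:5 ⇒ M = (3/32, 3/32)
4. X is the centroid of triangle QKS ⇒ X = (2/3, -2/3)
line MX meets KS at L = (-12/37, 24/37)
X = M + t·(L−M) with t = -37/27, so MX:XL = -37/27:64/27

MX:XL = -37/64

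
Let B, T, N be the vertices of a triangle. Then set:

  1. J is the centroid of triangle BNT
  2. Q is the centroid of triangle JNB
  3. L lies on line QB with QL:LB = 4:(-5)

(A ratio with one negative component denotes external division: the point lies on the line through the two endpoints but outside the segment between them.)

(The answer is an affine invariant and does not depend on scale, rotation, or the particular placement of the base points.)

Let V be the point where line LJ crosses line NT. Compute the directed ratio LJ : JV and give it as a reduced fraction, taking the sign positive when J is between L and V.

LJ:JV = -19/3

Set B = (0, 0), T = (1, 0), N = (0, 1); any affine frame gives the same invariant.
1. J is the centroid of triangle BNT ⇒ J = (1/3, 1/3)
2. Q is the centroid of triangle JNB ⇒ Q = (1/9, 4/9)
3. L lies on line QB with QL:LB = 4:(-5) ⇒ L = (5/9, 20/9)
line LJ meets NT at V = (7/19, 12/19)
J = L + t·(V−L) with t = 19/16, so LJ:JV = 19/16:-3/16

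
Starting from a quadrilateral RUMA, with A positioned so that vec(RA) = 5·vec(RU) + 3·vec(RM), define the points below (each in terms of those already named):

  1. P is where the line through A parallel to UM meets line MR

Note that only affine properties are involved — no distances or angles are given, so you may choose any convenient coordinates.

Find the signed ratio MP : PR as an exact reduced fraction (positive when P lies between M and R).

MP:PR = -7/8

Assign R = (0, 0), U = (1, 0), M = (0, 1), A = (5, 3) — the answer is frame-independent, so this choice is without loss of generality.
1. P is where the line through A parallel to UM meets line MR ⇒ P = (0, 8)
P = M + t·(R−M) with t = -7, so MP:PR = t:(1−t) = -7:8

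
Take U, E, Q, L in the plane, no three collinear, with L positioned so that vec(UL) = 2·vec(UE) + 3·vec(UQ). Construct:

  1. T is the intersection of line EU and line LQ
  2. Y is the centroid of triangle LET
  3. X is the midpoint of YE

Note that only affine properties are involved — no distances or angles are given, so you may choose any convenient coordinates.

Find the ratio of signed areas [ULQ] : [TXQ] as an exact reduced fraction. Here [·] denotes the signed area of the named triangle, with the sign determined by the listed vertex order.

Work in coordinates with U = (0, 0), E = (1, 0), Q = (0, 1), L = (2, 3).
1. T is the intersection of line EU and line LQ ⇒ T = (-1, 0)
2. Y is the centroid of triangle LET ⇒ Y = (2/3, 1)
3. X is the midpoint of YE ⇒ X = (5/6, 1/2)
2·[ULQ] = 2, 2·[TXQ] = 4/3
[ULQ]:[TXQ] = 2:4/3 = 3/2

[ULQ]:[TXQ] = 3/2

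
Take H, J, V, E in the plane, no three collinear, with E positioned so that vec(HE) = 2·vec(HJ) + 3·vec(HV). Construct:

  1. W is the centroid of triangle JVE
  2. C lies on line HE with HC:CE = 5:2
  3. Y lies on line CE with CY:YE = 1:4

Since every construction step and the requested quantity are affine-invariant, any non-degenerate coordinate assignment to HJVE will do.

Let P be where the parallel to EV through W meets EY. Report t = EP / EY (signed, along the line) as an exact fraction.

t = 35/12

Set H = (0, 0), J = (1, 0), V = (0, 1), E = (2, 3); any affine frame gives the same invariant.
1. W is the centroid of triangle JVE ⇒ W = (1, 4/3)
2. C lies on line HE with HC:CE = 5:2 ⇒ C = (10/7, 15/7)
3. Y lies on line CE with CY:YE = 1:4 ⇒ Y = (54/35, 81/35)
through W parallel to EV: direction (-2, -2); meets EY at P = (2/3, 1)
P = E + t·(Y−E) with t = 35/12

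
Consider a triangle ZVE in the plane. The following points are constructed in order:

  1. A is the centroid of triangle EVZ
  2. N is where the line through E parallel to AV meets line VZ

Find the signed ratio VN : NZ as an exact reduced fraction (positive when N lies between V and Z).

VN:NZ = -1/2

Assign Z = (0, 0), V = (1, 0), E = (0, 1) — the answer is frame-independent, so this choice is without loss of generality.
1. A is the centroid of triangle EVZ ⇒ A = (1/3, 1/3)
2. N is where the line through E parallel to AV meets line VZ ⇒ N = (2, 0)
N = V + t·(Z−V) with t = -1, so VN:NZ = t:(1−t) = -1:2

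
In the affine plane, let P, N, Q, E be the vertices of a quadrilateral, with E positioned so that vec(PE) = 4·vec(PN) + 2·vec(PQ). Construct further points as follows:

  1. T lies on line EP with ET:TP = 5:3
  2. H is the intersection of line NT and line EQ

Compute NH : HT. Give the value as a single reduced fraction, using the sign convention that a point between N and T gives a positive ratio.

NH:HT = -2

Set P = (0, 0), N = (1, 0), Q = (0, 1), E = (4, 2); any affine frame gives the same invariant.
1. T lies on line EP with ET:TP = 5:3 ⇒ T = (3/2, 3/4)
2. H is the intersection of line NT and line EQ ⇒ H = (2, 3/2)
H = N + t·(T−N) with t = 2, so NH:HT = t:(1−t) = 2:-1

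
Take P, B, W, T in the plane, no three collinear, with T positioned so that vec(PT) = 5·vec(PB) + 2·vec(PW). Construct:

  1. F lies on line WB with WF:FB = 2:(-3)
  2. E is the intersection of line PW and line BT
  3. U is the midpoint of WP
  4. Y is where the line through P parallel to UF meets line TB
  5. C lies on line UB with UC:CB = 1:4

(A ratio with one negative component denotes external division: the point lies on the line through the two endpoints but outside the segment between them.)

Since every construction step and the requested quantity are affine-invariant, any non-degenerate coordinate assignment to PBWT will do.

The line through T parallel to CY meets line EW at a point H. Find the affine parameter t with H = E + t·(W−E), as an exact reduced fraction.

t = 280/9

Choose coordinates P = (0, 0), B = (1, 0), W = (0, 1), T = (5, 2).
1. F lies on line WB with WF:FB = 2:(-3) ⇒ F = (-2, 3)
2. E is the intersection of line PW and line BT ⇒ E = (0, -1/2)
3. U is the midpoint of WP ⇒ U = (0, 1/2)
4. Y is where the line through P parallel to UF meets line TB ⇒ Y = (2/7, -5/14)
5. C lies on line UB with UC:CB = 1:4 ⇒ C = (1/5, 2/5)
through T parallel to CY: direction (3/35, -53/70); meets EW at H = (0, 277/6)
H = E + t·(W−E) with t = 280/9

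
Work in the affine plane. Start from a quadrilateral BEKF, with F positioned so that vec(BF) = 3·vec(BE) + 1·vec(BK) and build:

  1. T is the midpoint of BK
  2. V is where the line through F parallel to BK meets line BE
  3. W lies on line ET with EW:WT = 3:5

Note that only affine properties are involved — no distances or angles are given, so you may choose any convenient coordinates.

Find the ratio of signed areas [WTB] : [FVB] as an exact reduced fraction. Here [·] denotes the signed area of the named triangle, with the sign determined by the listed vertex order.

[WTB]:[FVB] = -5/48

Work in coordinates with B = (0, 0), E = (1, 0), K = (0, 1), F = (3, 1).
1. T is the midpoint of BK ⇒ T = (0, 1/2)
2. V is where the line through F parallel to BK meets line BE ⇒ V = (3, 0)
3. W lies on line ET with EW:WT = 3:5 ⇒ W = (5/8, 3/16)
2·[WTB] = 5/16, 2·[FVB] = -3
[WTB]:[FVB] = 5/16:-3 = -5/48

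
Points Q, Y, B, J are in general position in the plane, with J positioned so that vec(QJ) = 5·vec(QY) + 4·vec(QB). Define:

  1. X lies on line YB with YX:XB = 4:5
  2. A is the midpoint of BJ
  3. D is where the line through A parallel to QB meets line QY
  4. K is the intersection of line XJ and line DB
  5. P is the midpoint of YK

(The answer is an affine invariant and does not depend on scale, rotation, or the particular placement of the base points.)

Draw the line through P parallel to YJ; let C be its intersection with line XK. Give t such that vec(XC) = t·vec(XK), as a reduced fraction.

Work in coordinates with Q = (0, 0), Y = (1, 0), B = (0, 1), J = (5, 4).
1. X lies on line YB with YX:XB = 4:5 ⇒ X = (5/9, 4/9)
2. A is the midpoint of BJ ⇒ A = (5/2, 5/2)
3. D is where the line through A parallel to QB meets line QY ⇒ D = (5/2, 0)
4. K is the intersection of line XJ and line DB ⇒ K = (5/6, 2/3)
5. P is the midpoint of YK ⇒ P = (11/12, 1/3)
through P parallel to YJ: direction (4, 4); meets XK at C = (35/12, 7/3)
C = X + t·(K−X) with t = 17/2

t = 17/2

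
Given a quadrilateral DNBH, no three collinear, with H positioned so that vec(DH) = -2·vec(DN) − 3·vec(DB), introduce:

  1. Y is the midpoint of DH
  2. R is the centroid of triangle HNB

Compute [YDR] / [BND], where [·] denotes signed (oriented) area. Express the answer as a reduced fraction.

Set D = (0, 0), N = (1, 0), B = (0, 1), H = (-2, -3); any affine frame gives the same invariant.
1. Y is the midpoint of DH ⇒ Y = (-1, -3/2)
2. R is the centroid of triangle HNB ⇒ R = (-1/3, -2/3)
2·[YDR] = -1/6, 2·[BND] = -1
[YDR]:[BND] = -1/6:-1 = 1/6

[YDR]:[BND] = 1/6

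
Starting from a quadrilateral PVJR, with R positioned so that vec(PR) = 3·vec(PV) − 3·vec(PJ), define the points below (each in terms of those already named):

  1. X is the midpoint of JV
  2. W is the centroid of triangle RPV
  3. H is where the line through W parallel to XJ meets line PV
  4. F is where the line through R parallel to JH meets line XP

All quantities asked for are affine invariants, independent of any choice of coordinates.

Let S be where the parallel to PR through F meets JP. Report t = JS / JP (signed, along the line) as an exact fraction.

Work in coordinates with P = (0, 0), V = (1, 0), J = (0, 1), R = (3, -3).
1. X is the midpoint of JV ⇒ X = (1/2, 1/2)
2. W is the centroid of triangle RPV ⇒ W = (4/3, -1)
3. H is where the line through W parallel to XJ meets line PV ⇒ H = (1/3, 0)
4. F is where the line through R parallel to JH meets line XP ⇒ F = (3/2, 3/2)
through F parallel to PR: direction (3, -3); meets JP at S = (0, 3)
S = J + t·(P−J) with t = -2

t = -2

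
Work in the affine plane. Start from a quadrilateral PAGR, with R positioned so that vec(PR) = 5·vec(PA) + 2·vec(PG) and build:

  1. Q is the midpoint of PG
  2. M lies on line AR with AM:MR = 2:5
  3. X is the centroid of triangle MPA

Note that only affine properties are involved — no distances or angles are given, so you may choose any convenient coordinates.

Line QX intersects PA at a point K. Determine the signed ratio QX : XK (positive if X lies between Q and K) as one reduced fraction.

QX:XK = 13/8

Set P = (0, 0), A = (1, 0), G = (0, 1), R = (5, 2); any affine frame gives the same invariant.
1. Q is the midpoint of PG ⇒ Q = (0, 1/2)
2. M lies on line AR with AM:MR = 2:5 ⇒ M = (15/7, 4/7)
3. X is the centroid of triangle MPA ⇒ X = (22/21, 4/21)
line QX meets PA at K = (22/13, 0)
X = Q + t·(K−Q) with t = 13/21, so QX:XK = 13/21:8/21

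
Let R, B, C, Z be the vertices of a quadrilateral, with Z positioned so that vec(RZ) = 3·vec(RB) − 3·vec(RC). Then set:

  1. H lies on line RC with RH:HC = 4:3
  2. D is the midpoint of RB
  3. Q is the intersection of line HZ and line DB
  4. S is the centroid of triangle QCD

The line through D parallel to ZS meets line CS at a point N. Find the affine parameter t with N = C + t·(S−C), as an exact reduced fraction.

t = 151/104

Work in coordinates with R = (0, 0), B = (1, 0), C = (0, 1), Z = (3, -3).
1. H lies on line RC with RH:HC = 4:3 ⇒ H = (0, 4/7)
2. D is the midpoint of RB ⇒ D = (1/2, 0)
3. Q is the intersection of line HZ and line DB ⇒ Q = (12/25, 0)
4. S is the centroid of triangle QCD ⇒ S = (49/150, 1/3)
through D parallel to ZS: direction (-401/150, 10/3); meets CS at N = (7399/15600, 5/156)
N = C + t·(S−C) with t = 151/104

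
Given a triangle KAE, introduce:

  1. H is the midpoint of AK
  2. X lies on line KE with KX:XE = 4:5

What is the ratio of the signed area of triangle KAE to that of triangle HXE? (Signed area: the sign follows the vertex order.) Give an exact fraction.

Choose coordinates K = (0, 0), A = (1, 0), E = (0, 1).
1. H is the midpoint of AK ⇒ H = (1/2, 0)
2. X lies on line KE with KX:XE = 4:5 ⇒ X = (0, 4/9)
2·[KAE] = 1, 2·[HXE] = -5/18
[KAE]:[HXE] = 1:-5/18 = -18/5

[KAE]:[HXE] = -18/5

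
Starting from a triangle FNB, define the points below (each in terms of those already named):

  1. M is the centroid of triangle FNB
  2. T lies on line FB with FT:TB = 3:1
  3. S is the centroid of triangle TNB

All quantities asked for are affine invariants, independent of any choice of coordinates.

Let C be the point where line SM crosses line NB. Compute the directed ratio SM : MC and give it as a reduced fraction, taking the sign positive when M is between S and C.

SM:MC = -3/4

Set F = (0, 0), N = (1, 0), B = (0, 1); any affine frame gives the same invariant.
1. M is the centroid of triangle FNB ⇒ M = (1/3, 1/3)
2. T lies on line FB with FT:TB = 3:1 ⇒ T = (0, 3/4)
3. S is the centroid of triangle TNB ⇒ S = (1/3, 7/12)
line SM meets NB at C = (1/3, 2/3)
M = S + t·(C−S) with t = -3, so SM:MC = -3:4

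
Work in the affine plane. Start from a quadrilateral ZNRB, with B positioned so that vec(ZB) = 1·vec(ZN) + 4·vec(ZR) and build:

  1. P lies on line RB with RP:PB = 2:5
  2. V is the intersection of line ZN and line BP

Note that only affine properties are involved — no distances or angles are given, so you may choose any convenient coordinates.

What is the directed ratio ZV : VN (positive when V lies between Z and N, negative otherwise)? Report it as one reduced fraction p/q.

Work in coordinates with Z = (0, 0), N = (1, 0), R = (0, 1), B = (1, 4).
1. P lies on line RB with RP:PB = 2:5 ⇒ P = (2/7, 13/7)
2. V is the intersection of line ZN and line BP ⇒ V = (-1/3, 0)
V = Z + t·(N−Z) with t = -1/3, so ZV:VN = t:(1−t) = -1/3:4/3

ZV:VN = -1/4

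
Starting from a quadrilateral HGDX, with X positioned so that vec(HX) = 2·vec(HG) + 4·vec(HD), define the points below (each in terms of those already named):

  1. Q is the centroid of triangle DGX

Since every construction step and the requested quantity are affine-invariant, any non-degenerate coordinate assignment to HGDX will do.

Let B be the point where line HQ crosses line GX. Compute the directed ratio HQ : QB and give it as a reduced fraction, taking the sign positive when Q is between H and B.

HQ:QB = 7/5

Work in coordinates with H = (0, 0), G = (1, 0), D = (0, 1), X = (2, 4).
1. Q is the centroid of triangle DGX ⇒ Q = (1, 5/3)
line HQ meets GX at B = (12/7, 20/7)
Q = H + t·(B−H) with t = 7/12, so HQ:QB = 7/12:5/12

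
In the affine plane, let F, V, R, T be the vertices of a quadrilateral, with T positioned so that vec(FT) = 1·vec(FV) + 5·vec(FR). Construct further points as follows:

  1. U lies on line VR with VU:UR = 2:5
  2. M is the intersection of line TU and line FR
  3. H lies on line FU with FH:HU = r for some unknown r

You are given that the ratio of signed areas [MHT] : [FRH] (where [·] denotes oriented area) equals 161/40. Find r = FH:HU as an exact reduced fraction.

r = 4

Assign F = (0, 0), V = (1, 0), R = (0, 1), T = (1, 5) — the answer is frame-independent, so this choice is without loss of generality.
1. U lies on line VR with VU:UR = 2:5 ⇒ U = (5/7, 2/7)
2. M is the intersection of line TU and line FR ⇒ M = (0, -23/2)
3. With FH:HU = r, write λ = r/(r+1) so H = F + λ·(U−F); H is affine-linear in λ
Every point depending on H is an affine combination of H and λ-independent points, so each such coordinate is linear in λ; the λ² term in each signed area is a multiple of (U−F)×(U−F) = 0, so 2·[MHT] and 2·[FRH] are each linear in λ. Evaluating at λ=0 and λ=1:
  2·[MHT] = 23/2·λ − 23/2,   2·[FRH] = -5/7·λ
So [MHT]:[FRH] = (23/2·λ − 23/2) / (-5/7·λ). Setting this equal to 161/40:
  23/2·λ − 23/2 = 161/40·(-5/7·λ)  ⇒  λ = 4/5
Then r = λ/(1−λ) = (4/5)/(1/5) = 4. Check: with r = 4, H = (4/7, 8/35) and [MHT]:[FRH] = 161/40 as required.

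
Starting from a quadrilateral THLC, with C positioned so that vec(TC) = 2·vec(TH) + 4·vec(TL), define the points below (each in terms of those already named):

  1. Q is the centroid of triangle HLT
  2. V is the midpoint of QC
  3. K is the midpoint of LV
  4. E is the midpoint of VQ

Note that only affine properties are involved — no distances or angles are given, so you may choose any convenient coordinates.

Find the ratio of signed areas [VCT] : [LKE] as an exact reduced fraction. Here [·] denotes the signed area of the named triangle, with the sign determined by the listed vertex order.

[VCT]:[LKE] = -8/7

Set T = (0, 0), H = (1, 0), L = (0, 1), C = (2, 4); any affine frame gives the same invariant.
1. Q is the centroid of triangle HLT ⇒ Q = (1/3, 1/3)
2. V is the midpoint of QC ⇒ V = (7/6, 13/6)
3. K is the midpoint of LV ⇒ K = (7/12, 19/12)
4. E is the midpoint of VQ ⇒ E = (3/4, 5/4)
2·[VCT] = 1/3, 2·[LKE] = -7/24
[VCT]:[LKE] = 1/3:-7/24 = -8/7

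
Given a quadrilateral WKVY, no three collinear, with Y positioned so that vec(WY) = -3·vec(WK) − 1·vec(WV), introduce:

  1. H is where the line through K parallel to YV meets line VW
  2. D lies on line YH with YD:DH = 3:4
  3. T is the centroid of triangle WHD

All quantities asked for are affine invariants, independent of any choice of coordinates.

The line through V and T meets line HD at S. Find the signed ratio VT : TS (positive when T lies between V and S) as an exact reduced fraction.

Choose coordinates W = (0, 0), K = (1, 0), V = (0, 1), Y = (-3, -1).
1. H is where the line through K parallel to YV meets line VW ⇒ H = (0, -2/3)
2. D lies on line YH with YD:DH = 3:4 ⇒ D = (-12/7, -6/7)
3. T is the centroid of triangle WHD ⇒ T = (-4/7, -32/63)
line VT meets HD at S = (-60/91, -202/273)
T = V + t·(S−V) with t = 13/15, so VT:TS = 13/15:2/15

VT:TS = 13/2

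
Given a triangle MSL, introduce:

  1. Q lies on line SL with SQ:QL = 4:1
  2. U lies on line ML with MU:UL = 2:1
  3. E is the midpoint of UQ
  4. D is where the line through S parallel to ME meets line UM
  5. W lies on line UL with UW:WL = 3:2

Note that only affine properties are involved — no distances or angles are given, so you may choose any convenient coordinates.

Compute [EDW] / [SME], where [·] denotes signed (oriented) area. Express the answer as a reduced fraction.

Work in coordinates with M = (0, 0), S = (1, 0), L = (0, 1).
1. Q lies on line SL with SQ:QL = 4:1 ⇒ Q = (1/5, 4/5)
2. U lies on line ML with MU:UL = 2:1 ⇒ U = (0, 2/3)
3. E is the midpoint of UQ ⇒ E = (1/10, 11/15)
4. D is where the line through S parallel to ME meets line UM ⇒ D = (0, -22/3)
5. W lies on line UL with UW:WL = 3:2 ⇒ W = (0, 13/15)
2·[EDW] = -41/50, 2·[SME] = -11/15
[EDW]:[SME] = -41/50:-11/15 = 123/110

[EDW]:[SME] = 123/110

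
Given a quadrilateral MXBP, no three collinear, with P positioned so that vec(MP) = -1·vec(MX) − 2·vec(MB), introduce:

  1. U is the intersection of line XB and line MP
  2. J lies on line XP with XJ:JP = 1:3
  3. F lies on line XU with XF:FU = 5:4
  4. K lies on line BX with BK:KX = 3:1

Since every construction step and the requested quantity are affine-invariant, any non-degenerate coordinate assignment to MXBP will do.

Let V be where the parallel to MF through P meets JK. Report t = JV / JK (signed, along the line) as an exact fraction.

t = -42/41

Choose coordinates M = (0, 0), X = (1, 0), B = (0, 1), P = (-1, -2).
1. U is the intersection of line XB and line MP ⇒ U = (1/3, 2/3)
2. J lies on line XP with XJ:JP = 1:3 ⇒ J = (1/2, -1/2)
3. F lies on line XU with XF:FU = 5:4 ⇒ F = (17/27, 10/27)
4. K lies on line BX with BK:KX = 3:1 ⇒ K = (3/4, 1/4)
through P parallel to MF: direction (17/27, 10/27); meets JK at V = (10/41, -52/41)
V = J + t·(K−J) with t = -42/41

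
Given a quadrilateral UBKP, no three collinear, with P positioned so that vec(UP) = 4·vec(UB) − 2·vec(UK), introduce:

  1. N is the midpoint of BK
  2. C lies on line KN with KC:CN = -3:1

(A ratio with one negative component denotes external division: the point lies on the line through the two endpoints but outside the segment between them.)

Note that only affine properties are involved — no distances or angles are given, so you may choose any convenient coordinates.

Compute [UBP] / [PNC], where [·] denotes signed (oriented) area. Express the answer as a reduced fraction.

Work in coordinates with U = (0, 0), B = (1, 0), K = (0, 1), P = (4, -2).
1. N is the midpoint of BK ⇒ N = (1/2, 1/2)
2. C lies on line KN with KC:CN = -3:1 ⇒ C = (3/4, 1/4)
2·[UBP] = -2, 2·[PNC] = 1/4
[UBP]:[PNC] = -2:1/4 = -8

[UBP]:[PNC] = -8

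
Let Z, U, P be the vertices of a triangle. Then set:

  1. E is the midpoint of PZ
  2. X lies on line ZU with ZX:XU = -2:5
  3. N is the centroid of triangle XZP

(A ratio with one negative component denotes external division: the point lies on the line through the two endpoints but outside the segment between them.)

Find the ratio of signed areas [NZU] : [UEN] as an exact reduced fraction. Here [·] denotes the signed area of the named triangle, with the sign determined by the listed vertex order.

[NZU]:[UEN] = 6/5

Choose coordinates Z = (0, 0), U = (1, 0), P = (0, 1).
1. E is the midpoint of PZ ⇒ E = (0, 1/2)
2. X lies on line ZU with ZX:XU = -2:5 ⇒ X = (-2/3, 0)
3. N is the centroid of triangle XZP ⇒ N = (-2/9, 1/3)
2·[NZU] = 1/3, 2·[UEN] = 5/18
[NZU]:[UEN] = 1/3:5/18 = 6/5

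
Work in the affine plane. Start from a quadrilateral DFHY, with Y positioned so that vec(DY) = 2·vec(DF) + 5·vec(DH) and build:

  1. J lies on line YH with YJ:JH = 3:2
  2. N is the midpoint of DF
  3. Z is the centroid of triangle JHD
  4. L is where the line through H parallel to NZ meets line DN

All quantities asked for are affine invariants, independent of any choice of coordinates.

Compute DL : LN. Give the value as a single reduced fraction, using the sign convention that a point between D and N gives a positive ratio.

DL:LN = 7/11

Work in coordinates with D = (0, 0), F = (1, 0), H = (0, 1), Y = (2, 5).
1. J lies on line YH with YJ:JH = 3:2 ⇒ J = (4/5, 13/5)
2. N is the midpoint of DF ⇒ N = (1/2, 0)
3. Z is the centroid of triangle JHD ⇒ Z = (4/15, 6/5)
4. L is where the line through H parallel to NZ meets line DN ⇒ L = (7/36, 0)
L = D + t·(N−D) with t = 7/18, so DL:LN = t:(1−t) = 7/18:11/18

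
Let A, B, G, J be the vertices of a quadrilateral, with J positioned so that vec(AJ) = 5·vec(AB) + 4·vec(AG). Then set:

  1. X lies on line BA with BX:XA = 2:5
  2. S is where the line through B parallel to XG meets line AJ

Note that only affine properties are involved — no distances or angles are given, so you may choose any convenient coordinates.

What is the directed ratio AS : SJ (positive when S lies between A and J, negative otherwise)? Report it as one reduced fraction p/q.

Choose coordinates A = (0, 0), B = (1, 0), G = (0, 1), J = (5, 4).
1. X lies on line BA with BX:XA = 2:5 ⇒ X = (5/7, 0)
2. S is where the line through B parallel to XG meets line AJ ⇒ S = (7/11, 28/55)
S = A + t·(J−A) with t = 7/55, so AS:SJ = t:(1−t) = 7/55:48/55

AS:SJ = 7/48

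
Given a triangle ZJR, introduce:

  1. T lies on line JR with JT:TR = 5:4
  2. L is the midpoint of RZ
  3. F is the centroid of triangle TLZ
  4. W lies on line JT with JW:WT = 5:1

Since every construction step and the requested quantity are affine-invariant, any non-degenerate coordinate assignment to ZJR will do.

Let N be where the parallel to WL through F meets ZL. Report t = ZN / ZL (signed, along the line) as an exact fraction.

Set Z = (0, 0), J = (1, 0), R = (0, 1); any affine frame gives the same invariant.
1. T lies on line JR with JT:TR = 5:4 ⇒ T = (4/9, 5/9)
2. L is the midpoint of RZ ⇒ L = (0, 1/2)
3. F is the centroid of triangle TLZ ⇒ F = (4/27, 19/54)
4. W lies on line JT with JW:WT = 5:1 ⇒ W = (29/54, 25/54)
through F parallel to WL: direction (-29/54, 1/27); meets ZL at N = (0, 21/58)
N = Z + t·(L−Z) with t = 21/29

t = 21/29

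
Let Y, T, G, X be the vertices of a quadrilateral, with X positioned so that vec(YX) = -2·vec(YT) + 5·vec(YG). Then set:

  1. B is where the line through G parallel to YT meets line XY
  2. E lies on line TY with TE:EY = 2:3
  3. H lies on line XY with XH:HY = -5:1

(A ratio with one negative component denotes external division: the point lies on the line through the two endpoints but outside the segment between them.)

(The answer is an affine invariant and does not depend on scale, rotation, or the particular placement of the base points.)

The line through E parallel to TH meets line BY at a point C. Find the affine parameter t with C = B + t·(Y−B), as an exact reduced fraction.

Choose coordinates Y = (0, 0), T = (1, 0), G = (0, 1), X = (-2, 5).
1. B is where the line through G parallel to YT meets line XY ⇒ B = (-2/5, 1)
2. E lies on line TY with TE:EY = 2:3 ⇒ E = (3/5, 0)
3. H lies on line XY with XH:HY = -5:1 ⇒ H = (1/2, -5/4)
through E parallel to TH: direction (-1/2, -5/4); meets BY at C = (3/10, -3/4)
C = B + t·(Y−B) with t = 7/4

t = 7/4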